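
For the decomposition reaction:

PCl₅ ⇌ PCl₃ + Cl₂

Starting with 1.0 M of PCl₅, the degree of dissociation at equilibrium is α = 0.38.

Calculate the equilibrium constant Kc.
K_c = 0.2329

x = α·[A]₀ = 0.38 × 1.0 = 0.38 M dissociated.
At eq: [PCl₅] = 1.0 − 0.38 = 0.62 M; [PCl₃] = [Cl₂] = x = 0.38 M.
Kc = [PCl₃][Cl₂]/[PCl₅] = (0.38)²/0.62 = 0.2329.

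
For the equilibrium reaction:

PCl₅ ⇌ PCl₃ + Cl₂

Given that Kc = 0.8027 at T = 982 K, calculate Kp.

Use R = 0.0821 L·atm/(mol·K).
K_p = 64.7154

Δn = (moles gaseous products) − (moles gaseous reactants) = 1
T = 982 K; RT = 0.0821 × 982 = 80.6222
Kp = Kc·(RT)^Δn = 0.8027 × (80.6222)^1 = 0.8027 × 80.6222 = 64.7154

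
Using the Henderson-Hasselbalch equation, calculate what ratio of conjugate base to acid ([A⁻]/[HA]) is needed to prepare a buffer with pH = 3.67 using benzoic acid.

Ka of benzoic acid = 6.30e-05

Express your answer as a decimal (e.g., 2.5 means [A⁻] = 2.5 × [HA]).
[A⁻]/[HA] = 0.295

pKa = −log(6.30e-05) = 4.2007. pH = pKa + log([A⁻]/[HA]). 3.67 = 4.2007 + log(ratio). log(ratio) = 3.67 − 4.2007 = -0.5307. ratio = 10^(-0.5307) = 0.295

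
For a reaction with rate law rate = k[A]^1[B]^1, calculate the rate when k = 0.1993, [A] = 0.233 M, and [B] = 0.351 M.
0.0163 M/s

rate = k·[A]^1·[B]^1 = 0.1993·(0.233)^1·(0.351)^1 = 0.1993·0.233·0.351 = 0.0163 M/s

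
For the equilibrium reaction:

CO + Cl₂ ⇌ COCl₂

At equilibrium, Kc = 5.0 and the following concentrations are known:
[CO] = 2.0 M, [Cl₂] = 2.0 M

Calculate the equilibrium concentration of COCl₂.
[COCl₂] = 20.0000 M

Kc = ([COCl₂]) / ([CO] × [Cl₂]) = 5.0
[COCl₂]^1 = Kc · (reactant terms)/(other product terms) = 5.0 · 4 / 1 = 20
[COCl₂] = 20.0000 M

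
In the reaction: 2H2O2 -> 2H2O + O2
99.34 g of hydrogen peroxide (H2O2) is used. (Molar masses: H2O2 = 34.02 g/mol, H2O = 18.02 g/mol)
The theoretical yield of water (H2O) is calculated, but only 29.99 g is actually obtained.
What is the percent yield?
Moles of H2O2 = 99.34 g ÷ 34.02 g/mol = 2.92005 mol
Mole ratio: 2 mol H2O / 2 mol H2O2
Moles of H2O = 2.92005 × (2/2) = 2.92005 mol
Theoretical yield = 2.92005 mol × 18.02 g/mol = 52.619 g
Actual yield = 29.99 g
Percent yield = (29.99 / 52.619) × 100% = 57.0%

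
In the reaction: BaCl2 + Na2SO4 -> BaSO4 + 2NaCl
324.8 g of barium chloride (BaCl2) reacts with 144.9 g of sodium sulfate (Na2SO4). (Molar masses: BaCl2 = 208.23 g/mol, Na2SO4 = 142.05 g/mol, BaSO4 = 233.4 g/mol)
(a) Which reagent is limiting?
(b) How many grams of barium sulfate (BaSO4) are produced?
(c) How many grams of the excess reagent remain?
(a) Na2SO4, (b) 238.1 g, (c) 112.4 g

Moles of BaCl2 = 324.8 g ÷ 208.23 g/mol = 1.55981 mol
Moles of Na2SO4 = 144.9 g ÷ 142.05 g/mol = 1.02006 mol
Moles ÷ coefficient: BaCl2: 1.55981/1 = 1.56, Na2SO4: 1.02006/1 = 1.02
(a) Na2SO4 has the smaller value, so Na2SO4 is the limiting reagent.
(b) Moles of BaSO4 = 1.02006 mol Na2SO4 × (1/1) = 1.02006 mol; mass = 1.02006 mol × 233.4 g/mol = 238.1 g
(c) BaCl2 consumed = 1.02006 × (1/1) = 1.02006 mol; remaining = 1.55981 − 1.02006 = 0.53975 mol; mass = 0.53975 mol × 208.23 g/mol = 112.4 g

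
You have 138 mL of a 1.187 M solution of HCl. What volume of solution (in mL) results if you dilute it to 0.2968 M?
Using M₁V₁ = M₂V₂:
1.187 × 138 = 0.2968 × V₂
V₂ = (1.187 × 138) / 0.2968 = 551.9 mL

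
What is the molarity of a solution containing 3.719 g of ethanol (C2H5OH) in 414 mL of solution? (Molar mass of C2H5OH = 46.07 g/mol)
Moles of C2H5OH = 3.719 g ÷ 46.07 g/mol = 0.080725 mol
Volume = 414 mL = 0.414 L
Molarity = 0.080725 mol ÷ 0.414 L = 0.195 M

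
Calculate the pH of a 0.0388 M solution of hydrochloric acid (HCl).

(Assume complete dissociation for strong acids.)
pH = 1.41

[H⁺] = 0.0388 M for strong acid. pH = -log[H⁺] = -log(0.0388)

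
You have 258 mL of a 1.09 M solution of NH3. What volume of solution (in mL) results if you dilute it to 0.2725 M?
Using M₁V₁ = M₂V₂:
1.09 × 258 = 0.2725 × V₂
V₂ = (1.09 × 258) / 0.2725 = 1032 mL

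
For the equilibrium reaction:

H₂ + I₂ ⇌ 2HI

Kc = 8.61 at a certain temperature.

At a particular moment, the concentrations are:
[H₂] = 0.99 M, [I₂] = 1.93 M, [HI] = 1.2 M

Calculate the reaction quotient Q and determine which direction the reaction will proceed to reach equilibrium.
Q = 0.754, Q < K, reaction proceeds forward (toward products)

Q = ([HI]^2) / ([H₂] × [I₂])
  = ((1.2)^2) / ((0.99)·(1.93)) = 1.44/1.9107 = 0.7537
Since Q = 0.7537 < Kc = 8.61, the reaction proceeds forward (toward products) to reach equilibrium.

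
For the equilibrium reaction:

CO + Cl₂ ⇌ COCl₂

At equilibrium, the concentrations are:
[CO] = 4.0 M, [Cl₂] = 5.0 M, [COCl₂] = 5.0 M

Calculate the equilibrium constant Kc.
K_c = 0.2500

Kc = ([COCl₂]) / ([CO] × [Cl₂])
   = ((5.0)) / ((4.0)·(5.0))
   = 5 / 20 = 0.2500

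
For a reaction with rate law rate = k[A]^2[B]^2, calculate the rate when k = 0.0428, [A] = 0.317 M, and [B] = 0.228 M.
0.0002236 M/s

rate = k·[A]^2·[B]^2 = 0.0428·(0.317)^2·(0.228)^2 = 0.0428·0.100489·0.051984 = 0.0002236 M/s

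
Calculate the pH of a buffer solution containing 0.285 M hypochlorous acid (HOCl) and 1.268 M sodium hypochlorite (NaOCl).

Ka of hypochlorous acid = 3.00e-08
pH = 8.17

pKa = -log(3.00e-08) = 7.52. pH = pKa + log([A⁻]/[HA]) = 7.52 + log(1.268/0.285)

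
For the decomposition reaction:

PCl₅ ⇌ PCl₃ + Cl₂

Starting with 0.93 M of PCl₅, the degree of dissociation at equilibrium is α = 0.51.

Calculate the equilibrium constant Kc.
K_c = 0.4937

x = α·[A]₀ = 0.51 × 0.93 = 0.4743 M dissociated.
At eq: [PCl₅] = 0.93 − 0.4743 = 0.4557 M; [PCl₃] = [Cl₂] = x = 0.4743 M.
Kc = [PCl₃][Cl₂]/[PCl₅] = (0.4743)²/0.4557 = 0.4937.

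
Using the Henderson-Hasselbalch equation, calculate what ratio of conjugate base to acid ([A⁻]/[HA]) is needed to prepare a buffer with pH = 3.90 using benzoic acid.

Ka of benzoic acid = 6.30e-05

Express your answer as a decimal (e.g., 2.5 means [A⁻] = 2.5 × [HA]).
[A⁻]/[HA] = 0.500

pKa = −log(6.30e-05) = 4.2007. pH = pKa + log([A⁻]/[HA]). 3.90 = 4.2007 + log(ratio). log(ratio) = 3.90 − 4.2007 = -0.3007. ratio = 10^(-0.3007) = 0.500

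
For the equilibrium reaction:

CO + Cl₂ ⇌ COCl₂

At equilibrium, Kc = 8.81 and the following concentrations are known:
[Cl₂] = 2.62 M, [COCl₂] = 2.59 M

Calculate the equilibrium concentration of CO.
[CO] = 0.1122 M

Kc = ([COCl₂]) / ([CO] × [Cl₂]) = 8.81
[CO]^1 = (product terms)/(Kc · other reactant terms) = 2.59 / (8.81 · 2.62) = 0.11221
[CO] = 0.1122 M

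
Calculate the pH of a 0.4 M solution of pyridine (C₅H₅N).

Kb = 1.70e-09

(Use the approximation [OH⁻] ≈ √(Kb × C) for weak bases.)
pH = 9.42

[OH⁻] = √(Kb × C) = √(1.70e-09 × 0.4) = 2.6077e-05. pOH = 4.58, pH = 14 - pOH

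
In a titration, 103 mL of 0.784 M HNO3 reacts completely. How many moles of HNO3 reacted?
Moles = Molarity × Volume (L)
Moles = 0.784 M × 0.103 L = 0.08075 mol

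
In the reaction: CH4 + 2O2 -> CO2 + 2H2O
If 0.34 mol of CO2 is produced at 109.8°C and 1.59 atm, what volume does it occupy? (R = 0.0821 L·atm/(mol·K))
T = 109.8°C + 273.15 = 382.95 K
V = nRT/P = (0.34 × 0.0821 × 382.95) / 1.59
V = 6.72 L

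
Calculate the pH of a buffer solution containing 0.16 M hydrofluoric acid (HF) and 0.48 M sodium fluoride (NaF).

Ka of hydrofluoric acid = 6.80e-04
pH = 3.64

pKa = -log(6.80e-04) = 3.17. pH = pKa + log([A⁻]/[HA]) = 3.17 + log(0.48/0.16)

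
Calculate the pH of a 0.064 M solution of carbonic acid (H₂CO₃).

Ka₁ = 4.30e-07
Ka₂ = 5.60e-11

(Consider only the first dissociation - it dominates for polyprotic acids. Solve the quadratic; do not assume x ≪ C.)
pH = 3.78

x² + Ka₁·x − Ka₁·C = 0 with Ka₁ = 4.30e-07, C = 0.064.
x = (−Ka₁ + √(Ka₁² + 4·Ka₁·C))/2 = 1.6568e-04 M, so pH = 3.78.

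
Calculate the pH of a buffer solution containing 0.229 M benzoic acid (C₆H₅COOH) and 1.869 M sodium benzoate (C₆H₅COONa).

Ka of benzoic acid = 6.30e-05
pH = 5.11

pKa = -log(6.30e-05) = 4.20. pH = pKa + log([A⁻]/[HA]) = 4.20 + log(1.869/0.229)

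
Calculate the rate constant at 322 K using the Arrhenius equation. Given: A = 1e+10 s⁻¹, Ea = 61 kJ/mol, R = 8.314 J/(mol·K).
1.27e+00 s⁻¹

k = A·exp(-Ea/(R·T)) = 1e+10·exp(-61000/(8.314·322)) = 1e+10·exp(-22.7858) = 1e+10·1.2713e-10 = 1.27e+00 s⁻¹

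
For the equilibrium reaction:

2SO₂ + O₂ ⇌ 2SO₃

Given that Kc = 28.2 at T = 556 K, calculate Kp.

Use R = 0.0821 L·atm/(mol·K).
K_p = 0.6178

Δn = (moles gaseous products) − (moles gaseous reactants) = -1
T = 556 K; RT = 0.0821 × 556 = 45.6476
Kp = Kc·(RT)^Δn = 28.2 × (45.6476)^-1 = 28.2 × 0.021907 = 0.6178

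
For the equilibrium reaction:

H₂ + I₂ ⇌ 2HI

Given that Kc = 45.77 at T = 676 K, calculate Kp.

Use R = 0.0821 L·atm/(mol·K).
K_p = 45.7700

Δn = (moles gaseous products) − (moles gaseous reactants) = 0
T = 676 K; RT = 0.0821 × 676 = 55.4996
Kp = Kc·(RT)^Δn = 45.77 × (55.4996)^0 = 45.77 × 1 = 45.7700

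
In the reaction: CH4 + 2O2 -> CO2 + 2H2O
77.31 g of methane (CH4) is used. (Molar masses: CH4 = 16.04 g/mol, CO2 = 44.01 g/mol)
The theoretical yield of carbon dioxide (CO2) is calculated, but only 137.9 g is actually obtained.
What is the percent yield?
Moles of CH4 = 77.31 g ÷ 16.04 g/mol = 4.81983 mol
Mole ratio: 1 mol CO2 / 1 mol CH4
Moles of CO2 = 4.81983 × (1/1) = 4.81983 mol
Theoretical yield = 4.81983 mol × 44.01 g/mol = 212.12 g
Actual yield = 137.9 g
Percent yield = (137.9 / 212.12) × 100% = 65.0%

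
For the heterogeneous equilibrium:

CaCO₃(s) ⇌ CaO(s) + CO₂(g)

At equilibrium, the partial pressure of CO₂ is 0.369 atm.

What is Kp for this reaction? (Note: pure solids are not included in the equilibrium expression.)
K_p = 0.369

Solids (CaCO₃, CaO) have activity 1 and are excluded.
Kp = P(CO₂) = 0.369.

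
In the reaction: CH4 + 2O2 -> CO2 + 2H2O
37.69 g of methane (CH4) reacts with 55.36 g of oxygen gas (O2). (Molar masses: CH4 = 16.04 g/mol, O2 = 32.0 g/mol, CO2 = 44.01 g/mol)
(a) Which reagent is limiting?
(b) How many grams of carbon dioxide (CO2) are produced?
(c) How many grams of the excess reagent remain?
(a) O2, (b) 38.07 g, (c) 23.82 g

Moles of CH4 = 37.69 g ÷ 16.04 g/mol = 2.34975 mol
Moles of O2 = 55.36 g ÷ 32.0 g/mol = 1.73 mol
Moles ÷ coefficient: CH4: 2.34975/1 = 2.35, O2: 1.73/2 = 0.865
(a) O2 has the smaller value, so O2 is the limiting reagent.
(b) Moles of CO2 = 1.73 mol O2 × (1/2) = 0.865 mol; mass = 0.865 mol × 44.01 g/mol = 38.07 g
(c) CH4 consumed = 1.73 × (1/2) = 0.865 mol; remaining = 2.34975 − 0.865 = 1.48475 mol; mass = 1.48475 mol × 16.04 g/mol = 23.82 g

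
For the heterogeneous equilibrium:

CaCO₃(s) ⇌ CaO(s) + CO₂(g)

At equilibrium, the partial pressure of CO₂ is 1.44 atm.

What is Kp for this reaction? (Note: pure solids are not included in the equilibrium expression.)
K_p = 1.44

Solids (CaCO₃, CaO) have activity 1 and are excluded.
Kp = P(CO₂) = 1.44.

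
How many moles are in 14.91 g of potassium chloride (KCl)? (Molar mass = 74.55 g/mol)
Moles = 14.91 g ÷ 74.55 g/mol = 0.2 mol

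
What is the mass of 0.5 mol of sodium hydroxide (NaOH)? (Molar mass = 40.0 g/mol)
Mass = 0.5 mol × 40.0 g/mol = 20 g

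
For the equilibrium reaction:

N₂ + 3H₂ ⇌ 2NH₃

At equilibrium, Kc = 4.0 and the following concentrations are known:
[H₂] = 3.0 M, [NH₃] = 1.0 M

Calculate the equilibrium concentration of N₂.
[N₂] = 0.0093 M

Kc = ([NH₃]^2) / ([N₂] × [H₂]^3) = 4.0
[N₂]^1 = (product terms)/(Kc · other reactant terms) = 1 / (4.0 · 27) = 0.0092593
[N₂] = 0.0093 M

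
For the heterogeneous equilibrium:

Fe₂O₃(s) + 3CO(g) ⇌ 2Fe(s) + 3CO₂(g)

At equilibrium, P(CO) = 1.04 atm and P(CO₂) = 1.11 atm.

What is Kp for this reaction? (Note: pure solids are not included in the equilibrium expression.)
K_p = 1.216

Solids (Fe₂O₃, Fe) are excluded.
Kp = P(CO₂)³/P(CO)³ = (1.11)³/(1.04)³ = 1.368/1.125 = 1.216.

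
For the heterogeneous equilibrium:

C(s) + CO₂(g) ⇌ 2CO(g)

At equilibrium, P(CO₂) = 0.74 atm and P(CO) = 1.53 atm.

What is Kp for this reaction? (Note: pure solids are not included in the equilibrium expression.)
K_p = 3.163

Solid C is excluded.
Kp = P(CO)²/P(CO₂) = (1.53)²/0.74 = 2.341/0.74 = 3.163.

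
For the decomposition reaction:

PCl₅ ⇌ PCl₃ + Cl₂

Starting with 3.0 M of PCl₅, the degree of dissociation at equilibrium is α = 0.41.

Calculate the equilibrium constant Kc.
K_c = 0.8547

x = α·[A]₀ = 0.41 × 3.0 = 1.23 M dissociated.
At eq: [PCl₅] = 3.0 − 1.23 = 1.77 M; [PCl₃] = [Cl₂] = x = 1.23 M.
Kc = [PCl₃][Cl₂]/[PCl₅] = (1.23)²/1.77 = 0.8547.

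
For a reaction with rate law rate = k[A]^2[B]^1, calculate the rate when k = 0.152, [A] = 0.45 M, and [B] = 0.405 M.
0.01247 M/s

rate = k·[A]^2·[B]^1 = 0.152·(0.45)^2·(0.405)^1 = 0.152·0.2025·0.405 = 0.01247 M/s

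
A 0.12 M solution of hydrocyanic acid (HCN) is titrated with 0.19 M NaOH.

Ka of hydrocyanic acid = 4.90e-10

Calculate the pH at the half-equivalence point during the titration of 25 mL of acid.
pH = pKa = 9.31

At the half-equivalence point, [HA] = [A⁻], so by Henderson–Hasselbalch pH = pKa + log(1) = pKa.
pKa = −log(4.90e-10) = 9.31.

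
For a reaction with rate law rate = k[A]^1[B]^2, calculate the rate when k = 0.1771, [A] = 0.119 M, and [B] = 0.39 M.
0.003205 M/s

rate = k·[A]^1·[B]^2 = 0.1771·(0.119)^1·(0.39)^2 = 0.1771·0.119·0.1521 = 0.003205 M/s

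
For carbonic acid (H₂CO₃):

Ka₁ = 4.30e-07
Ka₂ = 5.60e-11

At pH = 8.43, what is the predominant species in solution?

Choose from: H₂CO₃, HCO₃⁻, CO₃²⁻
HCO₃⁻

pKa1 = 6.37, pKa2 = 10.25. Each pKa is the crossover between adjacent species; pH = 8.43 lies in the region where HCO₃⁻ predominates.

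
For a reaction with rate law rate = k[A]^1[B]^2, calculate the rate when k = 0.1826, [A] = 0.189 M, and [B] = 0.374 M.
0.004827 M/s

rate = k·[A]^1·[B]^2 = 0.1826·(0.189)^1·(0.374)^2 = 0.1826·0.189·0.139876 = 0.004827 M/s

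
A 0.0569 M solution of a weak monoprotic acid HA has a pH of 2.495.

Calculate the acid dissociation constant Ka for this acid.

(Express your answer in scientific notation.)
K_a = 1.91e-04

[H⁺] = 10^(−pH) = 10^(−2.495) = 3.199e-03 M. For HA ⇌ H⁺ + A⁻, Ka = x²/(C − x) = (3.199e-03)²/(0.0569 − 3.199e-03) = 1.91e-04.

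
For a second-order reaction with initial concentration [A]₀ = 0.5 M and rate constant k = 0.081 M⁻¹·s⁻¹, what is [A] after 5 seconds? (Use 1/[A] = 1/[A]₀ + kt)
0.4158 M

1/[A] = 1/[A]₀ + k·t = 1/0.5 + (0.081)·(5) = 2.0000 + 0.4050 = 2.4050
[A] = 1/2.4050 = 0.4158 M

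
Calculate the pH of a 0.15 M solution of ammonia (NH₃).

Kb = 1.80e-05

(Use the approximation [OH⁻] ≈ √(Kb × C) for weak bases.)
pH = 11.22

[OH⁻] = √(Kb × C) = √(1.80e-05 × 0.15) = 1.6432e-03. pOH = 2.78, pH = 14 - pOH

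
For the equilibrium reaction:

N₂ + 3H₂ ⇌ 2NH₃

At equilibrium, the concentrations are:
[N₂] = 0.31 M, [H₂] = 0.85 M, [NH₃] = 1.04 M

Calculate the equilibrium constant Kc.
K_c = 5.6813

Kc = ([NH₃]^2) / ([N₂] × [H₂]^3)
   = ((1.04)^2) / ((0.31)·(0.85)^3)
   = 1.0816 / 0.19038 = 5.6813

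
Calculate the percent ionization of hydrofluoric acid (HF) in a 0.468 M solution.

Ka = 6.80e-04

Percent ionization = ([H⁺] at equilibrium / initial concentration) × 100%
Percent ionization = 3.74%

Let x = [H⁺]. Ka = x²/(C - x) ⇒ x² + (6.80e-04)x - (6.80e-04)(0.468) = 0. x = 1.7503e-02. Percent = (1.7503e-02/0.468) × 100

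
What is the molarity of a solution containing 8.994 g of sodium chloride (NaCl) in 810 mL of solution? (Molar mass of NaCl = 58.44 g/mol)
Moles of NaCl = 8.994 g ÷ 58.44 g/mol = 0.153901 mol
Volume = 810 mL = 0.81 L
Molarity = 0.153901 mol ÷ 0.81 L = 0.19 M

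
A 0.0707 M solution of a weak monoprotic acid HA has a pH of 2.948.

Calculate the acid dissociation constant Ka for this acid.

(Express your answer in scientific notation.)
K_a = 1.83e-05

[H⁺] = 10^(−pH) = 10^(−2.948) = 1.127e-03 M. For HA ⇌ H⁺ + A⁻, Ka = x²/(C − x) = (1.127e-03)²/(0.0707 − 1.127e-03) = 1.83e-05.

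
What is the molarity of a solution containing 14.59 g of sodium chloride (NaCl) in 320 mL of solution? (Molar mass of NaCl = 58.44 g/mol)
Moles of NaCl = 14.59 g ÷ 58.44 g/mol = 0.249658 mol
Volume = 320 mL = 0.32 L
Molarity = 0.249658 mol ÷ 0.32 L = 0.7802 M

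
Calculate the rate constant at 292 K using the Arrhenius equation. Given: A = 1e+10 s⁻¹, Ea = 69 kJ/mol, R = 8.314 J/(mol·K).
4.53e-03 s⁻¹

k = A·exp(-Ea/(R·T)) = 1e+10·exp(-69000/(8.314·292)) = 1e+10·exp(-28.4221) = 1e+10·4.5335e-13 = 4.53e-03 s⁻¹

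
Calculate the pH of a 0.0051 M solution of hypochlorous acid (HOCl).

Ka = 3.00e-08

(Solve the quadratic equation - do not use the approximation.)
pH = 4.91

x² + Ka×x - Ka×C = 0. Using quadratic formula: [H⁺] = 1.2354e-05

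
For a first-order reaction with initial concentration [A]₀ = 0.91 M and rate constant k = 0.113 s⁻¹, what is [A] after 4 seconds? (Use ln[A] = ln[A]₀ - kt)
0.5791 M

ln[A] = ln[A]₀ - k·t = ln(0.91) - (0.113)·(4) = -0.0943 - 0.4520 = -0.5463
[A] = e^(-0.5463) = 0.5791 M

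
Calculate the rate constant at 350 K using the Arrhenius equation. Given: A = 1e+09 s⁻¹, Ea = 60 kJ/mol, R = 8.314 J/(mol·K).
1.11e+00 s⁻¹

k = A·exp(-Ea/(R·T)) = 1e+09·exp(-60000/(8.314·350)) = 1e+09·exp(-20.6193) = 1e+09·1.1096e-09 = 1.11e+00 s⁻¹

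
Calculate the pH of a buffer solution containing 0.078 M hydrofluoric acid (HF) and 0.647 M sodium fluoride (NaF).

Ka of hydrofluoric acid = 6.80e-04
pH = 4.09

pKa = -log(6.80e-04) = 3.17. pH = pKa + log([A⁻]/[HA]) = 3.17 + log(0.647/0.078)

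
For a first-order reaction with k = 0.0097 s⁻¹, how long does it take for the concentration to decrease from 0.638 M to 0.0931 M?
198.42 s

From ln[A] = ln[A]₀ - k·t: t = ln([A]₀/[A])/k = ln(0.638/0.0931)/0.0097 = ln(6.8528)/0.0097 = 1.9247/0.0097 = 198.42 s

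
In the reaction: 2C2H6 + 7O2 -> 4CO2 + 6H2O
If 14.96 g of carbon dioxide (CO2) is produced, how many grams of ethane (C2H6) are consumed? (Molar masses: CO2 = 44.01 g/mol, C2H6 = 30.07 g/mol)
Moles of CO2 = 14.96 g ÷ 44.01 g/mol = 0.339923 mol
Mole ratio: 2 mol C2H6 / 4 mol CO2
Moles of C2H6 = 0.339923 × (2/4) = 0.169961 mol
Mass of C2H6 = 0.169961 mol × 30.07 g/mol = 5.111 g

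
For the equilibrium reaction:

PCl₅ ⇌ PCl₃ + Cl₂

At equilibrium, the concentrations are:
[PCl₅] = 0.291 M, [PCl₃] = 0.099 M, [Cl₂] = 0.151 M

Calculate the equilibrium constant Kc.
K_c = 0.0514

Kc = ([PCl₃] × [Cl₂]) / ([PCl₅])
   = ((0.099)·(0.151)) / ((0.291))
   = 0.014949 / 0.291 = 0.0514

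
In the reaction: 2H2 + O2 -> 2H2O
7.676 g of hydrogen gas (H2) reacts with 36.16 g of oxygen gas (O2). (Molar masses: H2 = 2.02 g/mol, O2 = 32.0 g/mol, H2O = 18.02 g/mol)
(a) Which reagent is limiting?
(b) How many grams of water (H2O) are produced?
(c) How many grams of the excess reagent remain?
(a) O2, (b) 40.73 g, (c) 3.111 g

Moles of H2 = 7.676 g ÷ 2.02 g/mol = 3.8 mol
Moles of O2 = 36.16 g ÷ 32.0 g/mol = 1.13 mol
Moles ÷ coefficient: H2: 3.8/2 = 1.9, O2: 1.13/1 = 1.13
(a) O2 has the smaller value, so O2 is the limiting reagent.
(b) Moles of H2O = 1.13 mol O2 × (2/1) = 2.26 mol; mass = 2.26 mol × 18.02 g/mol = 40.73 g
(c) H2 consumed = 1.13 × (2/1) = 2.26 mol; remaining = 3.8 − 2.26 = 1.54 mol; mass = 1.54 mol × 2.02 g/mol = 3.111 g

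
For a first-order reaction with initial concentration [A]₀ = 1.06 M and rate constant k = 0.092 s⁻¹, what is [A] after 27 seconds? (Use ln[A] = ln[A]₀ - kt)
0.0884 M

ln[A] = ln[A]₀ - k·t = ln(1.06) - (0.092)·(27) = 0.0583 - 2.4840 = -2.4257
[A] = e^(-2.4257) = 0.0884 M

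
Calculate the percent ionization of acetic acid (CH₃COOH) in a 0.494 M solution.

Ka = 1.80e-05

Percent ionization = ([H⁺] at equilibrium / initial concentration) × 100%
Percent ionization = 0.602%

Let x = [H⁺]. Ka = x²/(C - x) ⇒ x² + (1.80e-05)x - (1.80e-05)(0.494) = 0. x = 2.9730e-03. Percent = (2.9730e-03/0.494) × 100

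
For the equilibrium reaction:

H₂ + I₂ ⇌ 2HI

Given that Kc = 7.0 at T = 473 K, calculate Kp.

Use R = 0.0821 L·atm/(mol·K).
K_p = 7.0000

Δn = (moles gaseous products) − (moles gaseous reactants) = 0
T = 473 K; RT = 0.0821 × 473 = 38.8333
Kp = Kc·(RT)^Δn = 7.0 × (38.8333)^0 = 7.0 × 1 = 7.0000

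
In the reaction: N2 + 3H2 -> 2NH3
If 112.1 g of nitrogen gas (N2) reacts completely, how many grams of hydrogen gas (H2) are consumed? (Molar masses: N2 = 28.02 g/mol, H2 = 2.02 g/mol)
Moles of N2 = 112.1 g ÷ 28.02 g/mol = 4.00071 mol
Mole ratio: 3 mol H2 / 1 mol N2
Moles of H2 = 4.00071 × (3/1) = 12.0021 mol
Mass of H2 = 12.0021 mol × 2.02 g/mol = 24.24 g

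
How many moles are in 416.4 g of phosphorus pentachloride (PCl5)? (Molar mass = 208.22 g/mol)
Moles = 416.4 g ÷ 208.22 g/mol = 2 mol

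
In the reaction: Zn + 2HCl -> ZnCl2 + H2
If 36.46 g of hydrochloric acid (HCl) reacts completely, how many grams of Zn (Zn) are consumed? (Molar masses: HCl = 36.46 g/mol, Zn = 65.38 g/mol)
Moles of HCl = 36.46 g ÷ 36.46 g/mol = 1 mol
Mole ratio: 1 mol Zn / 2 mol HCl
Moles of Zn = 1 × (1/2) = 0.5 mol
Mass of Zn = 0.5 mol × 65.38 g/mol = 32.69 g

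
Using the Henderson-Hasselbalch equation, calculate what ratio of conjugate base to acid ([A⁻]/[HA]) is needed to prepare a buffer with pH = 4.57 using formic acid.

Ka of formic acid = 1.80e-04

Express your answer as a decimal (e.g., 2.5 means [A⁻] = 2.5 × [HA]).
[A⁻]/[HA] = 6.688

pKa = −log(1.80e-04) = 3.7447. pH = pKa + log([A⁻]/[HA]). 4.57 = 3.7447 + log(ratio). log(ratio) = 4.57 − 3.7447 = 0.8253. ratio = 10^(0.8253) = 6.688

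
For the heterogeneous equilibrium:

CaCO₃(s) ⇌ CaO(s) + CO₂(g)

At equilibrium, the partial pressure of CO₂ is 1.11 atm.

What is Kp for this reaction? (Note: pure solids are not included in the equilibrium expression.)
K_p = 1.11

Solids (CaCO₃, CaO) have activity 1 and are excluded.
Kp = P(CO₂) = 1.11.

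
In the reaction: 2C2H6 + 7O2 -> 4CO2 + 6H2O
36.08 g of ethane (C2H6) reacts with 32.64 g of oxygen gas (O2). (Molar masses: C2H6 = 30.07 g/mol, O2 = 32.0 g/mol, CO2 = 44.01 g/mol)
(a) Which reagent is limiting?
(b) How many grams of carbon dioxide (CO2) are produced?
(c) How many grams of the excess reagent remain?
(a) O2, (b) 25.65 g, (c) 27.32 g

Moles of C2H6 = 36.08 g ÷ 30.07 g/mol = 1.19987 mol
Moles of O2 = 32.64 g ÷ 32.0 g/mol = 1.02 mol
Moles ÷ coefficient: C2H6: 1.19987/2 = 0.5999, O2: 1.02/7 = 0.1457
(a) O2 has the smaller value, so O2 is the limiting reagent.
(b) Moles of CO2 = 1.02 mol O2 × (4/7) = 0.582857 mol; mass = 0.582857 mol × 44.01 g/mol = 25.65 g
(c) C2H6 consumed = 1.02 × (2/7) = 0.291429 mol; remaining = 1.19987 − 0.291429 = 0.908438 mol; mass = 0.908438 mol × 30.07 g/mol = 27.32 g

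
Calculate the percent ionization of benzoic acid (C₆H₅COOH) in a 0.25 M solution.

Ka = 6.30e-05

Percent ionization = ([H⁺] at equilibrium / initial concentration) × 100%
Percent ionization = 1.57%

Let x = [H⁺]. Ka = x²/(C - x) ⇒ x² + (6.30e-05)x - (6.30e-05)(0.25) = 0. x = 3.9373e-03. Percent = (3.9373e-03/0.25) × 100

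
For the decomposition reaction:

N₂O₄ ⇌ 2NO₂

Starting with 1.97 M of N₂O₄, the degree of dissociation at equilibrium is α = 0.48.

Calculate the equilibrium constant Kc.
K_c = 3.4914

x = α·[A]₀ = 0.48 × 1.97 = 0.9456 M dissociated.
At eq: [N₂O₄] = 1.97 − 0.9456 = 1.024 M; [NO₂] = 2x = 1.891 M.
Kc = [NO₂]²/[N₂O₄] = (1.891)²/1.024 = 3.491.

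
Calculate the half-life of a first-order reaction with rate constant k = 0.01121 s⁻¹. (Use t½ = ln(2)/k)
61.83 s

t½ = ln(2)/k = 0.6931/0.01121 = 61.83 s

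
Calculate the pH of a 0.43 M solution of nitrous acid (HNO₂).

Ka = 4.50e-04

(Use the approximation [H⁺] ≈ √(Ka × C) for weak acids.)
pH = 1.86

[H⁺] = √(Ka × C) = √(4.50e-04 × 0.43) = 1.3910e-02. pH = -log(1.3910e-02)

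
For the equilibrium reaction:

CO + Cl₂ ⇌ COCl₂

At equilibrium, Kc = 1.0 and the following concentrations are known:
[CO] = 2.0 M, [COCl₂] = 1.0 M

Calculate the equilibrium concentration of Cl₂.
[Cl₂] = 0.5000 M

Kc = ([COCl₂]) / ([CO] × [Cl₂]) = 1.0
[Cl₂]^1 = (product terms)/(Kc · other reactant terms) = 1 / (1.0 · 2) = 0.5
[Cl₂] = 0.5000 M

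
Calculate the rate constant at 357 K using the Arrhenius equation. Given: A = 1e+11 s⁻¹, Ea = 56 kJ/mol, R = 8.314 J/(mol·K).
6.40e+02 s⁻¹

k = A·exp(-Ea/(R·T)) = 1e+11·exp(-56000/(8.314·357)) = 1e+11·exp(-18.8673) = 1e+11·6.3979e-09 = 6.40e+02 s⁻¹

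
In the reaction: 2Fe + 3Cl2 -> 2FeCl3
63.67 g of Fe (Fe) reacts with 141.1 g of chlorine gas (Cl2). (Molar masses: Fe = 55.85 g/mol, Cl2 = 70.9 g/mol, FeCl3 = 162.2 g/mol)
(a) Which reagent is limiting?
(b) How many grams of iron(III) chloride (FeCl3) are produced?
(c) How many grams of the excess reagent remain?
(a) Fe, (b) 184.9 g, (c) 19.86 g

Moles of Fe = 63.67 g ÷ 55.85 g/mol = 1.14002 mol
Moles of Cl2 = 141.1 g ÷ 70.9 g/mol = 1.99013 mol
Moles ÷ coefficient: Fe: 1.14002/2 = 0.57, Cl2: 1.99013/3 = 0.6634
(a) Fe has the smaller value, so Fe is the limiting reagent.
(b) Moles of FeCl3 = 1.14002 mol Fe × (2/2) = 1.14002 mol; mass = 1.14002 mol × 162.2 g/mol = 184.9 g
(c) Cl2 consumed = 1.14002 × (3/2) = 1.71003 mol; remaining = 1.99013 − 1.71003 = 0.2801 mol; mass = 0.2801 mol × 70.9 g/mol = 19.86 g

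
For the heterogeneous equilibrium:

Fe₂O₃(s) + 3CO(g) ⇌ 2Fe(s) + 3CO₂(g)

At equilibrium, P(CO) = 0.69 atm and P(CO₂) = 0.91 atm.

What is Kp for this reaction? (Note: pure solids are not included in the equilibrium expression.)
K_p = 2.294

Solids (Fe₂O₃, Fe) are excluded.
Kp = P(CO₂)³/P(CO)³ = (0.91)³/(0.69)³ = 0.7536/0.3285 = 2.294.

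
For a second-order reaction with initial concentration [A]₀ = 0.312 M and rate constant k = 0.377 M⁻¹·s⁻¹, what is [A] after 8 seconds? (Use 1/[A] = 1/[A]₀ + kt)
0.1607 M

1/[A] = 1/[A]₀ + k·t = 1/0.312 + (0.377)·(8) = 3.2051 + 3.0160 = 6.2211
[A] = 1/6.2211 = 0.1607 M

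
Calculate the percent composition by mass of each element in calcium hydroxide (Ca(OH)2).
Ca: 54.09%, O: 43.18%, H: 2.72%

Molar mass of Ca(OH)2 = 74.1 g/mol
% Ca = (1 × 40.08) / 74.1 × 100% = 40.08 / 74.1 × 100% = 54.09%
% O = (2 × 16.0) / 74.1 × 100% = 32 / 74.1 × 100% = 43.18%
% H = (2 × 1.008) / 74.1 × 100% = 2.016 / 74.1 × 100% = 2.72%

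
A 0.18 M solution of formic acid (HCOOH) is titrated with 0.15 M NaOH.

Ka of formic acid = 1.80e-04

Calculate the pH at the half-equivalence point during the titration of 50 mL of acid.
pH = pKa = 3.74

At the half-equivalence point, [HA] = [A⁻], so by Henderson–Hasselbalch pH = pKa + log(1) = pKa.
pKa = −log(1.80e-04) = 3.74.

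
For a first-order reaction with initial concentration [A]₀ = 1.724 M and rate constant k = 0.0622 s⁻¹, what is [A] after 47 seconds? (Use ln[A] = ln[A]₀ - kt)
0.0927 M

ln[A] = ln[A]₀ - k·t = ln(1.724) - (0.0622)·(47) = 0.5446 - 2.9234 = -2.3788
[A] = e^(-2.3788) = 0.0927 M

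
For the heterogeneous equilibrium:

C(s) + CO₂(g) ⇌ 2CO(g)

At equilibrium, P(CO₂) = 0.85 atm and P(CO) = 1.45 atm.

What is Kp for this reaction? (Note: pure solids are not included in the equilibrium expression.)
K_p = 2.474

Solid C is excluded.
Kp = P(CO)²/P(CO₂) = (1.45)²/0.85 = 2.103/0.85 = 2.474.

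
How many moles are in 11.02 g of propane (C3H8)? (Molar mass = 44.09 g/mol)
Moles = 11.02 g ÷ 44.09 g/mol = 0.2499 mol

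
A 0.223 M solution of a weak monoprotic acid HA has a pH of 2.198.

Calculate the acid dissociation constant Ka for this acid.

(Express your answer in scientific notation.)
K_a = 1.85e-04

[H⁺] = 10^(−pH) = 10^(−2.198) = 6.339e-03 M. For HA ⇌ H⁺ + A⁻, Ka = x²/(C − x) = (6.339e-03)²/(0.223 − 6.339e-03) = 1.85e-04.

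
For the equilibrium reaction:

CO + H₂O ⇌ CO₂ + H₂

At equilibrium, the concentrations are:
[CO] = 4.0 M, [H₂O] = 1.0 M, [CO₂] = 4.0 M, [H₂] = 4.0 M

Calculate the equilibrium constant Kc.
K_c = 4.0000

Kc = ([CO₂] × [H₂]) / ([CO] × [H₂O])
   = ((4.0)·(4.0)) / ((4.0)·(1.0))
   = 16 / 4 = 4.0000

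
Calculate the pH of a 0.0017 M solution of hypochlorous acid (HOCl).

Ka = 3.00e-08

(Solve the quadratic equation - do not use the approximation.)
pH = 5.15

x² + Ka×x - Ka×C = 0. Using quadratic formula: [H⁺] = 7.1264e-06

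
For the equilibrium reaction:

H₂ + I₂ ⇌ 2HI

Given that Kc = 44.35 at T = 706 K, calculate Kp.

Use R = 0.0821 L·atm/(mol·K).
K_p = 44.3500

Δn = (moles gaseous products) − (moles gaseous reactants) = 0
T = 706 K; RT = 0.0821 × 706 = 57.9626
Kp = Kc·(RT)^Δn = 44.35 × (57.9626)^0 = 44.35 × 1 = 44.3500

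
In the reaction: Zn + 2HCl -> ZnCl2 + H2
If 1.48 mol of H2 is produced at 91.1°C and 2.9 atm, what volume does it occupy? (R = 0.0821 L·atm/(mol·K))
T = 91.1°C + 273.15 = 364.25 K
V = nRT/P = (1.48 × 0.0821 × 364.25) / 2.9
V = 15.26 L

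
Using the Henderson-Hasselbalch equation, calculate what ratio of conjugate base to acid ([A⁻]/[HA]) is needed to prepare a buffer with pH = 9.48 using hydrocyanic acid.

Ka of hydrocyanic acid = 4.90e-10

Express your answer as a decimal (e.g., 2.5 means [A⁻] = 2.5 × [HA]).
[A⁻]/[HA] = 1.480

pKa = −log(4.90e-10) = 9.3098. pH = pKa + log([A⁻]/[HA]). 9.48 = 9.3098 + log(ratio). log(ratio) = 9.48 − 9.3098 = 0.1702. ratio = 10^(0.1702) = 1.480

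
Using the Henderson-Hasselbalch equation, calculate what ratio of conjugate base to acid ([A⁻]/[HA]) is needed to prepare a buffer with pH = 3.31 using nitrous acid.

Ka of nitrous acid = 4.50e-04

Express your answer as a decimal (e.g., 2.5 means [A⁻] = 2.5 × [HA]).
[A⁻]/[HA] = 0.919

pKa = −log(4.50e-04) = 3.3468. pH = pKa + log([A⁻]/[HA]). 3.31 = 3.3468 + log(ratio). log(ratio) = 3.31 − 3.3468 = -0.0368. ratio = 10^(-0.0368) = 0.919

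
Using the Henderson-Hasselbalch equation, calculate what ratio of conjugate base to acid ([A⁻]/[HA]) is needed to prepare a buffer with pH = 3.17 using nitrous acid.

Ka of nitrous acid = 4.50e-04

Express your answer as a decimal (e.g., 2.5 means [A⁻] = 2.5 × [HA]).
[A⁻]/[HA] = 0.666

pKa = −log(4.50e-04) = 3.3468. pH = pKa + log([A⁻]/[HA]). 3.17 = 3.3468 + log(ratio). log(ratio) = 3.17 − 3.3468 = -0.1768. ratio = 10^(-0.1768) = 0.666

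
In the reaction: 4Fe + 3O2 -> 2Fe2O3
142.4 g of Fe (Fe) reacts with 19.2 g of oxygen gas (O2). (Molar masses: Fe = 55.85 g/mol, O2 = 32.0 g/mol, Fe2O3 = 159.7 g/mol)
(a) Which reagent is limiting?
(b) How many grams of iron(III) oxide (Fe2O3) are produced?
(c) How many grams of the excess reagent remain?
(a) O2, (b) 63.88 g, (c) 97.72 g

Moles of Fe = 142.4 g ÷ 55.85 g/mol = 2.54969 mol
Moles of O2 = 19.2 g ÷ 32.0 g/mol = 0.6 mol
Moles ÷ coefficient: Fe: 2.54969/4 = 0.6374, O2: 0.6/3 = 0.2
(a) O2 has the smaller value, so O2 is the limiting reagent.
(b) Moles of Fe2O3 = 0.6 mol O2 × (2/3) = 0.4 mol; mass = 0.4 mol × 159.7 g/mol = 63.88 g
(c) Fe consumed = 0.6 × (4/3) = 0.8 mol; remaining = 2.54969 − 0.8 = 1.74969 mol; mass = 1.74969 mol × 55.85 g/mol = 97.72 g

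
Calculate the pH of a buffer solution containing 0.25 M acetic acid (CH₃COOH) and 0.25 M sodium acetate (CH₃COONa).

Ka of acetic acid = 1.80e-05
pH = 4.74

pKa = -log(1.80e-05) = 4.74. pH = pKa + log([A⁻]/[HA]) = 4.74 + log(0.25/0.25)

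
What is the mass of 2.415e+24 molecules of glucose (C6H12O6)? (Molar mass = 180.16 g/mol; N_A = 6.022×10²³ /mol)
Moles = 2.415e+24 ÷ 6.022×10²³ = 4.0103 mol
Mass = 4.0103 mol × 180.16 g/mol = 722.5 g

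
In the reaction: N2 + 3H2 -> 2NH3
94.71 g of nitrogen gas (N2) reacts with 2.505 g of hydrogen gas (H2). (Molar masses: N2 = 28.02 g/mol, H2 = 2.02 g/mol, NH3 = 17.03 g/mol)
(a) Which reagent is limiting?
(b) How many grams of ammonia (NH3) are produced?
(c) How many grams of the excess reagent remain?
(a) H2, (b) 14.08 g, (c) 83.13 g

Moles of N2 = 94.71 g ÷ 28.02 g/mol = 3.38009 mol
Moles of H2 = 2.505 g ÷ 2.02 g/mol = 1.2401 mol
Moles ÷ coefficient: N2: 3.38009/1 = 3.38, H2: 1.2401/3 = 0.4134
(a) H2 has the smaller value, so H2 is the limiting reagent.
(b) Moles of NH3 = 1.2401 mol H2 × (2/3) = 0.826733 mol; mass = 0.826733 mol × 17.03 g/mol = 14.08 g
(c) N2 consumed = 1.2401 × (1/3) = 0.413366 mol; remaining = 3.38009 − 0.413366 = 2.96672 mol; mass = 2.96672 mol × 28.02 g/mol = 83.13 g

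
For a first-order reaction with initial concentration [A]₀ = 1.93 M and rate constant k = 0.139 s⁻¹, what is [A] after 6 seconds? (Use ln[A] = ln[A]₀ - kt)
0.8382 M

ln[A] = ln[A]₀ - k·t = ln(1.93) - (0.139)·(6) = 0.6575 - 0.8340 = -0.1765
[A] = e^(-0.1765) = 0.8382 M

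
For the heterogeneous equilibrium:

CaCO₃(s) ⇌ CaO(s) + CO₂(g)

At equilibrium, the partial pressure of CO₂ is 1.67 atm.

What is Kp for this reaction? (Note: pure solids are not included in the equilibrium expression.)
K_p = 1.67

Solids (CaCO₃, CaO) have activity 1 and are excluded.
Kp = P(CO₂) = 1.67.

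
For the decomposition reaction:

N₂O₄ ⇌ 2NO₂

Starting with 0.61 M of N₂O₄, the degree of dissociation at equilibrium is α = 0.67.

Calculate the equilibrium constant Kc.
K_c = 3.3191

x = α·[A]₀ = 0.67 × 0.61 = 0.4087 M dissociated.
At eq: [N₂O₄] = 0.61 − 0.4087 = 0.2013 M; [NO₂] = 2x = 0.8174 M.
Kc = [NO₂]²/[N₂O₄] = (0.8174)²/0.2013 = 3.319.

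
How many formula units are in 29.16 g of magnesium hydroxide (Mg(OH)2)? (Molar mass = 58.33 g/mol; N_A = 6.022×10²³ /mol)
Moles = 29.16 g ÷ 58.33 g/mol = 0.499914 mol
Formula units = 0.499914 mol × 6.022×10²³ /mol = 3.010e+23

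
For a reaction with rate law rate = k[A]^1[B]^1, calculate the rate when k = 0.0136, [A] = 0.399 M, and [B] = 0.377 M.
0.002046 M/s

rate = k·[A]^1·[B]^1 = 0.0136·(0.399)^1·(0.377)^1 = 0.0136·0.399·0.377 = 0.002046 M/s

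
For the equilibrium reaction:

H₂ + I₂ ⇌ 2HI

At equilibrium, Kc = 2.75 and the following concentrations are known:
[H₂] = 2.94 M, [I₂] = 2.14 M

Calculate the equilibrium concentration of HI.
[HI] = 4.1596 M

Kc = ([HI]^2) / ([H₂] × [I₂]) = 2.75
[HI]^2 = Kc · (reactant terms)/(other product terms) = 2.75 · 6.2916 / 1 = 17.302
[HI] = (17.302)^(1/2) = 4.1596 M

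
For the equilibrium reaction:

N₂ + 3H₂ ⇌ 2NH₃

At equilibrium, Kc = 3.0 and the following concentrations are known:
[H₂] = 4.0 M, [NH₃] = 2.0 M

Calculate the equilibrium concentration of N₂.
[N₂] = 0.0208 M

Kc = ([NH₃]^2) / ([N₂] × [H₂]^3) = 3.0
[N₂]^1 = (product terms)/(Kc · other reactant terms) = 4 / (3.0 · 64) = 0.020833
[N₂] = 0.0208 M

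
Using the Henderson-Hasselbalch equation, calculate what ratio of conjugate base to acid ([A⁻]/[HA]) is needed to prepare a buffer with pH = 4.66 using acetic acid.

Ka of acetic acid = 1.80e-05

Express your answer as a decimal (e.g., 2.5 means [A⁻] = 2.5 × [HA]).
[A⁻]/[HA] = 0.823

pKa = −log(1.80e-05) = 4.7447. pH = pKa + log([A⁻]/[HA]). 4.66 = 4.7447 + log(ratio). log(ratio) = 4.66 − 4.7447 = -0.0847. ratio = 10^(-0.0847) = 0.823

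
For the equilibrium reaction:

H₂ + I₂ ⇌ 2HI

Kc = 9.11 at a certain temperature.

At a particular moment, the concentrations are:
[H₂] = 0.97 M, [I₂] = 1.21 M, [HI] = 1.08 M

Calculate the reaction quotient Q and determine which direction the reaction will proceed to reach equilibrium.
Q = 0.994, Q < K, reaction proceeds forward (toward products)

Q = ([HI]^2) / ([H₂] × [I₂])
  = ((1.08)^2) / ((0.97)·(1.21)) = 1.1664/1.1737 = 0.9938
Since Q = 0.9938 < Kc = 9.11, the reaction proceeds forward (toward products) to reach equilibrium.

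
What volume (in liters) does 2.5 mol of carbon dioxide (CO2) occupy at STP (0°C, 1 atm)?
At STP, 1 mol of gas occupies 22.4 L
Volume = 2.5 mol × 22.4 L/mol = 56.00 L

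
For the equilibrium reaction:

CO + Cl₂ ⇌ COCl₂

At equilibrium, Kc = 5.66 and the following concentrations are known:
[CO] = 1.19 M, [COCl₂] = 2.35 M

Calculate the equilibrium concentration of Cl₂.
[Cl₂] = 0.3489 M

Kc = ([COCl₂]) / ([CO] × [Cl₂]) = 5.66
[Cl₂]^1 = (product terms)/(Kc · other reactant terms) = 2.35 / (5.66 · 1.19) = 0.3489
[Cl₂] = 0.3489 M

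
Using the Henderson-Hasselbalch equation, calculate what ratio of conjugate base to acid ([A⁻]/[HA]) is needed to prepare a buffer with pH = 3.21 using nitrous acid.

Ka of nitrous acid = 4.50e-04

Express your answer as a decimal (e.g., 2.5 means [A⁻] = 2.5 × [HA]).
[A⁻]/[HA] = 0.730

pKa = −log(4.50e-04) = 3.3468. pH = pKa + log([A⁻]/[HA]). 3.21 = 3.3468 + log(ratio). log(ratio) = 3.21 − 3.3468 = -0.1368. ratio = 10^(-0.1368) = 0.730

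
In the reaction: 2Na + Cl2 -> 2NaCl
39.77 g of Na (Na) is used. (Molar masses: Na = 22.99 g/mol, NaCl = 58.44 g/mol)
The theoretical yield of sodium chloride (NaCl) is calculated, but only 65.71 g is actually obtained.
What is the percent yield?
Moles of Na = 39.77 g ÷ 22.99 g/mol = 1.72988 mol
Mole ratio: 2 mol NaCl / 2 mol Na
Moles of NaCl = 1.72988 × (2/2) = 1.72988 mol
Theoretical yield = 1.72988 mol × 58.44 g/mol = 101.09 g
Actual yield = 65.71 g
Percent yield = (65.71 / 101.09) × 100% = 65.0%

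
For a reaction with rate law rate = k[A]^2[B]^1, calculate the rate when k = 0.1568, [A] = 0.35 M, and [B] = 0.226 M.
0.004341 M/s

rate = k·[A]^2·[B]^1 = 0.1568·(0.35)^2·(0.226)^1 = 0.1568·0.1225·0.226 = 0.004341 M/s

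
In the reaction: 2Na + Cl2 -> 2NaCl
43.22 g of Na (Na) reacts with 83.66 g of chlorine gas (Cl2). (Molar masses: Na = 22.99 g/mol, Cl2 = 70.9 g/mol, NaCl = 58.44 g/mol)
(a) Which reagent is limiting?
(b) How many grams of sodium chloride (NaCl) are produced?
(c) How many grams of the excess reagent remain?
(a) Na, (b) 109.9 g, (c) 17.02 g

Moles of Na = 43.22 g ÷ 22.99 g/mol = 1.87995 mol
Moles of Cl2 = 83.66 g ÷ 70.9 g/mol = 1.17997 mol
Moles ÷ coefficient: Na: 1.87995/2 = 0.94, Cl2: 1.17997/1 = 1.18
(a) Na has the smaller value, so Na is the limiting reagent.
(b) Moles of NaCl = 1.87995 mol Na × (2/2) = 1.87995 mol; mass = 1.87995 mol × 58.44 g/mol = 109.9 g
(c) Cl2 consumed = 1.87995 × (1/2) = 0.939974 mol; remaining = 1.17997 − 0.939974 = 0.239998 mol; mass = 0.239998 mol × 70.9 g/mol = 17.02 g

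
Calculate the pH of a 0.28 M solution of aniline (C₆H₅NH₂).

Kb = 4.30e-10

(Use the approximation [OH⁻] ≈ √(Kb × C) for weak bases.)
pH = 9.04

[OH⁻] = √(Kb × C) = √(4.30e-10 × 0.28) = 1.0973e-05. pOH = 4.96, pH = 14 - pOH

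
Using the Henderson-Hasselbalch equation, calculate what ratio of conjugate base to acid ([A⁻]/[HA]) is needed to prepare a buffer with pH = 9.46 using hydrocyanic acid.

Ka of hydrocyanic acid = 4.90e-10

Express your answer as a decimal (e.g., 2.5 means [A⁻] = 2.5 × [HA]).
[A⁻]/[HA] = 1.413

pKa = −log(4.90e-10) = 9.3098. pH = pKa + log([A⁻]/[HA]). 9.46 = 9.3098 + log(ratio). log(ratio) = 9.46 − 9.3098 = 0.1502. ratio = 10^(0.1502) = 1.413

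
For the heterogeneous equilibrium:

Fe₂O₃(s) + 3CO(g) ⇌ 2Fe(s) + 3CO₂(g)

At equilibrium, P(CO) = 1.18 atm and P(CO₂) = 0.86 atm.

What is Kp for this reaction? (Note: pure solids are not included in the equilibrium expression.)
K_p = 0.387

Solids (Fe₂O₃, Fe) are excluded.
Kp = P(CO₂)³/P(CO)³ = (0.86)³/(1.18)³ = 0.6361/1.643 = 0.387.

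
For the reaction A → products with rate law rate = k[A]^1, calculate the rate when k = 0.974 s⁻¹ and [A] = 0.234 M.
0.2279 M/s

rate = k·[A]^1 = 0.974·(0.234)^1 = 0.974·0.234 = 0.2279 M/s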